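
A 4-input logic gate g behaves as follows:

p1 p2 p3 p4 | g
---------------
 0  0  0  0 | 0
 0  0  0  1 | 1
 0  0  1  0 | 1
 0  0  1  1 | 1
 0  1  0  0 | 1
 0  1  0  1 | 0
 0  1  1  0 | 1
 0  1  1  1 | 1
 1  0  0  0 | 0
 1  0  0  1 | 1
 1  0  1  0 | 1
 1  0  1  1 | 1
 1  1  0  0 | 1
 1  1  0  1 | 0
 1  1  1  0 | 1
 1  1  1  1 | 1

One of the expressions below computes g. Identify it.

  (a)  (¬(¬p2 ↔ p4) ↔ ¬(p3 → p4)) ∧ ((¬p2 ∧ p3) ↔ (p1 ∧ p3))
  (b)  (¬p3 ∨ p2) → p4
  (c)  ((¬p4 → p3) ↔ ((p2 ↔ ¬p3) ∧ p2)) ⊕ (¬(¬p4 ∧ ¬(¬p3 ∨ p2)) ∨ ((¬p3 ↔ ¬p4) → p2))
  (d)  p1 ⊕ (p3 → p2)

c

(a) disagrees with g on (0,0,1,0) (formula → 0, table → 1); rule it out.
(b) disagrees with g on (0,1,0,0) (formula → 0, table → 1); rule it out.
(d) disagrees with g on (0,0,0,0) (formula → 1, table → 0); rule it out.
That leaves (c). Evaluating it on every row reproduces the table of g exactly.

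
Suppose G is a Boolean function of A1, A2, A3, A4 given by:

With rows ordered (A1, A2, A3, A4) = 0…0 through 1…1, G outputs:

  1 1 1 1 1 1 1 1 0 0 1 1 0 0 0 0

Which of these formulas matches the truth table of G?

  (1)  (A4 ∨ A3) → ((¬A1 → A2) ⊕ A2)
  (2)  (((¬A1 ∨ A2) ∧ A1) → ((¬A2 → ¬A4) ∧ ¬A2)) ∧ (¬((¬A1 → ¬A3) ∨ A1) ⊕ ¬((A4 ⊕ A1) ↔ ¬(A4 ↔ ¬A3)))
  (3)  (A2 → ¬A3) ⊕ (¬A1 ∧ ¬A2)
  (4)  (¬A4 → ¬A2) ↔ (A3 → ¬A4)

2

(1) disagrees with G on (0,0,0,1) (formula → 0, table → 1); rule it out.
(3) disagrees with G on (0,0,0,0) (formula → 0, table → 1); rule it out.
(4) disagrees with G on (0,0,1,1) (formula → 0, table → 1); rule it out.
(2) is the remaining candidate, and it agrees with G on all 16 inputs.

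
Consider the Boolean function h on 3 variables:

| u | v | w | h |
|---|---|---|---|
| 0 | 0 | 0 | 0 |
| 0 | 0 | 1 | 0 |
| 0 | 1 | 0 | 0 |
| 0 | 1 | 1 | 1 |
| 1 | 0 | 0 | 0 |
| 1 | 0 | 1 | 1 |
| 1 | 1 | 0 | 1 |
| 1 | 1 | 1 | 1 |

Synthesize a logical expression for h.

h=1 on 4 inputs: (0,1,1), (1,0,1), (1,1,0), (1,1,1). Reading each as a conjunction of literals (¬u·v·w, u·¬v·w, u·v·¬w, u·v·w) and taking the OR gives the canonical DNF.

h(u, v, w) = ((((u' · v) · w) + ((u · v') · w)) + ((u · v) · w')) + ((u · v) · w)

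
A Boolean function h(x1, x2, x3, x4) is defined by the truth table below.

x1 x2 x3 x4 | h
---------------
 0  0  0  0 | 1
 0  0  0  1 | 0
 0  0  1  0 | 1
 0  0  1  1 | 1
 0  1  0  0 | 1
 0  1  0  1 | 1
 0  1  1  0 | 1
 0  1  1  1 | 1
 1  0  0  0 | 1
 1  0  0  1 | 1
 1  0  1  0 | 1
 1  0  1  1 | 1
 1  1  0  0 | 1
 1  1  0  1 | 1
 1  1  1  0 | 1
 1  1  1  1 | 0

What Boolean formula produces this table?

h(x1, x2, x3, x4) = ~((((~x1 & ~x2) & ~x3) & x4) | (((x1 & x2) & x3) & x4))

h is 0 on only 2 rows — (0,0,0,1), (1,1,1,1). Writing each as a minterm (¬x1·¬x2·¬x3·x4, x1·x2·x3·x4) and OR-ing them characterizes exactly where h=0, so h is the negation of that disjunction.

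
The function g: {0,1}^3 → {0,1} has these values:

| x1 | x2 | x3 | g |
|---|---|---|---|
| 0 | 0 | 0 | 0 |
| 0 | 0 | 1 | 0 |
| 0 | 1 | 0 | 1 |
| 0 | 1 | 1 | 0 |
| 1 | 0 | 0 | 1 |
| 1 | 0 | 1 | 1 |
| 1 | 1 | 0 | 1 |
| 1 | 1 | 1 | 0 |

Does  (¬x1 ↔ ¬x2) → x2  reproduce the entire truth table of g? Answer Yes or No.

Check the formula against g row by row:
  x1=0, x2=0, x3=0: formula gives 0, g = 0 ✓
  x1=0, x2=0, x3=1: formula gives 0, g = 0 ✓
  x1=0, x2=1, x3=0: formula gives 1, g = 1 ✓
  x1=0, x2=1, x3=1: formula gives 1, but g = 0 ✗
Row (0,1,1) is a counterexample, so the formula is not equivalent to g.

No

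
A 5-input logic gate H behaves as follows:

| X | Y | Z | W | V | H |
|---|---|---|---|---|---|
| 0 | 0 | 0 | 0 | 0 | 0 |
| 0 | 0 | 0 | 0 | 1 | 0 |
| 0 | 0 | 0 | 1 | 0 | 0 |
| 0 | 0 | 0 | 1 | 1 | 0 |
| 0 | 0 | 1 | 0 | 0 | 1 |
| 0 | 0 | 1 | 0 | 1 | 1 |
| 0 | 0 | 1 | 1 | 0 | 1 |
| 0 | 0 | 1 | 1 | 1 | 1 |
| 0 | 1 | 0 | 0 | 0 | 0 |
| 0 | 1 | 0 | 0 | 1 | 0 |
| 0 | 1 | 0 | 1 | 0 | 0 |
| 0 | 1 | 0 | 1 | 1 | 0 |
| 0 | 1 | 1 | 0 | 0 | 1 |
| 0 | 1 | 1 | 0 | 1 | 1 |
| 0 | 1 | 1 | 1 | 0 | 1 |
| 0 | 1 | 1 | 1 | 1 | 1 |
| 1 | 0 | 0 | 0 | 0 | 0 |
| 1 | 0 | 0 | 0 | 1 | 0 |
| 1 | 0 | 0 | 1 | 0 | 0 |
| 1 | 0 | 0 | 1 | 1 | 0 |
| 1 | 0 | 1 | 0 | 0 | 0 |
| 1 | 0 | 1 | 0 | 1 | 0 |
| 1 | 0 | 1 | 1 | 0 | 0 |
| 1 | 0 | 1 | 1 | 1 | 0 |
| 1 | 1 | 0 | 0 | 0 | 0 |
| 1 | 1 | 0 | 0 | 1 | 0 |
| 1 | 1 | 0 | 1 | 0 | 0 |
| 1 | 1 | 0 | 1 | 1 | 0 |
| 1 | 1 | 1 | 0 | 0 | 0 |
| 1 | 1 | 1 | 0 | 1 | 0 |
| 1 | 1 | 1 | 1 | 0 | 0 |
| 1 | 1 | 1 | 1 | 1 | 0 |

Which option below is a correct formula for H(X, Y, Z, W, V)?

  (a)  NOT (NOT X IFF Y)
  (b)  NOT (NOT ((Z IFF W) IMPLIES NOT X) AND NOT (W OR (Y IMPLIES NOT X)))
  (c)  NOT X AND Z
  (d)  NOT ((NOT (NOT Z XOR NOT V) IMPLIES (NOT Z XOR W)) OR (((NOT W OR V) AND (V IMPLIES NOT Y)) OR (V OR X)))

(a) fails at (0,0,0,0,0): the formula yields 1, H is 0.
(b) fails at (0,0,0,0,0): the formula yields 1, H is 0.
(d) fails at (0,0,0,1,0): the formula yields 1, H is 0.
That leaves (c). Evaluating it on every row reproduces the table of H exactly.

c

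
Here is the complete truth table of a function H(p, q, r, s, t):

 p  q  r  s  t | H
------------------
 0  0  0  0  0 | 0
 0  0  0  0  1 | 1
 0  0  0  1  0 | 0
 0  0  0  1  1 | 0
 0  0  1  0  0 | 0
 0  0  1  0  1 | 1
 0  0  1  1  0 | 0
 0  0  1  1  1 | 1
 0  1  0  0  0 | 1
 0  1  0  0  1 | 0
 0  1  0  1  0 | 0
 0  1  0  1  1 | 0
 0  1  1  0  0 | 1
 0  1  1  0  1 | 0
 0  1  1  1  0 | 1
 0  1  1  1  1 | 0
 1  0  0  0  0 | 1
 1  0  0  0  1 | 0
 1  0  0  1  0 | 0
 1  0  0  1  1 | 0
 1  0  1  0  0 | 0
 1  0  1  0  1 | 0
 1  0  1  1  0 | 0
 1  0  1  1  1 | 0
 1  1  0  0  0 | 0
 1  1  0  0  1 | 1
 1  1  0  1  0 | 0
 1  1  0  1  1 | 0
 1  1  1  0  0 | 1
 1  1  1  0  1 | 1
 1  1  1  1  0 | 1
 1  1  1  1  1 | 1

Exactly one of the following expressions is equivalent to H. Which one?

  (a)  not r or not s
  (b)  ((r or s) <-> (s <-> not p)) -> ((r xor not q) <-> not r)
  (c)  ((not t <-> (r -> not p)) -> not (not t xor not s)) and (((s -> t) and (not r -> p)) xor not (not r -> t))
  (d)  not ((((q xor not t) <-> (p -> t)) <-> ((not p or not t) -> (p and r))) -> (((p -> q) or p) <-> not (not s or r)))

d

(a): at (0,0,0,0,0) it gives 1, but H = 0 — eliminated.
(b): at (0,0,0,0,0) it gives 1, but H = 0 — eliminated.
(c): at (0,0,0,0,0) it gives 1, but H = 0 — eliminated.
That leaves (d). Evaluating it on every row reproduces the table of H exactly.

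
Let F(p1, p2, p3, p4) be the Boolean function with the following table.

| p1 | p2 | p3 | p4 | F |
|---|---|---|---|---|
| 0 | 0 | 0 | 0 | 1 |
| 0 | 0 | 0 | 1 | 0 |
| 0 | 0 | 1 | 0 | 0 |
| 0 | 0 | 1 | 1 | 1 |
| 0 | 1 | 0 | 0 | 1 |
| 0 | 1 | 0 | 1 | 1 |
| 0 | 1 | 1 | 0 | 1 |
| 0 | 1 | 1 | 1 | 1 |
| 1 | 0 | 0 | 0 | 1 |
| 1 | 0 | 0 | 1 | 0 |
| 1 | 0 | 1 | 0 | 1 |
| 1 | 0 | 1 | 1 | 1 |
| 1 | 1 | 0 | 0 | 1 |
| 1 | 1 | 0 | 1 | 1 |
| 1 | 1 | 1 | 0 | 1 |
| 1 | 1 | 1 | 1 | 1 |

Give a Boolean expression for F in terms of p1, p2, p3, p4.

F(p1, p2, p3, p4) = not (((((not p1 and not p2) and not p3) and p4) or (((not p1 and not p2) and p3) and not p4)) or (((p1 and not p2) and not p3) and p4))

The 0-rows are (0,0,0,1), (0,0,1,0), (1,0,0,1). Take each as a conjunction (¬p1·¬p2·¬p3·p4, ¬p1·¬p2·p3·¬p4, p1·¬p2·¬p3·p4), form their disjunction, and complement — that gives a formula that is 1 everywhere F is.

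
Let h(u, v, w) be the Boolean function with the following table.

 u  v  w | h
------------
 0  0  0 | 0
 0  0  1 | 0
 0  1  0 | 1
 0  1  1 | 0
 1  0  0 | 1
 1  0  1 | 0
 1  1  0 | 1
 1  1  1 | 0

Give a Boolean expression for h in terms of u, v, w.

h=1 on 3 inputs: (0,1,0), (1,0,0), (1,1,0). Reading each as a conjunction of literals (¬u·v·¬w, u·¬v·¬w, u·v·¬w) and taking the OR gives the canonical DNF.

h(u, v, w) = (((¬u ∧ v) ∧ ¬w) ∨ ((u ∧ ¬v) ∧ ¬w)) ∨ ((u ∧ v) ∧ ¬w)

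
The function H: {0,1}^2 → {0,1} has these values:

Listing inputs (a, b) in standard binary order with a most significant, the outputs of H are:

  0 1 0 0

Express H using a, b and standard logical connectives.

1 only at (0,1): NOT a AND b.

H(a, b) = ~a & b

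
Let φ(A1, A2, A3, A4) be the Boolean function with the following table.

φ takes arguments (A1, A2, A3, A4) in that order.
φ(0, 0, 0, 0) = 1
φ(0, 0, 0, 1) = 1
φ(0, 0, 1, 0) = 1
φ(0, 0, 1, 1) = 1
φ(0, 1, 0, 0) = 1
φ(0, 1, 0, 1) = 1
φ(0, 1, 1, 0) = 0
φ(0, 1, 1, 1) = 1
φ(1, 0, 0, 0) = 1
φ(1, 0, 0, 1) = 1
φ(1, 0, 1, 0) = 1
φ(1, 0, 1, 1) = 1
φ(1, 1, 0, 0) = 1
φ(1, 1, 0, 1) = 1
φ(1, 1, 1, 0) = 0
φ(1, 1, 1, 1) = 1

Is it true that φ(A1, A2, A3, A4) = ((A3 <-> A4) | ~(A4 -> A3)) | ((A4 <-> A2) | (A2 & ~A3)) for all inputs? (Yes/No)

Yes

Evaluate ((A3 <-> A4) | ~(A4 -> A3)) | ((A4 <-> A2) | (A2 & ~A3)) on each row and compare to φ:
  A1=0, A2=0, A3=0, A4=0: formula gives 1, φ = 1 ✓
  A1=0, A2=0, A3=0, A4=1: formula gives 1, φ = 1 ✓
  A1=0, A2=0, A3=1, A4=0: formula gives 1, φ = 1 ✓
  A1=0, A2=0, A3=1, A4=1: formula gives 1, φ = 1 ✓
  … (the remaining 12 rows also agree.)
Every row agrees, so the formula is equivalent.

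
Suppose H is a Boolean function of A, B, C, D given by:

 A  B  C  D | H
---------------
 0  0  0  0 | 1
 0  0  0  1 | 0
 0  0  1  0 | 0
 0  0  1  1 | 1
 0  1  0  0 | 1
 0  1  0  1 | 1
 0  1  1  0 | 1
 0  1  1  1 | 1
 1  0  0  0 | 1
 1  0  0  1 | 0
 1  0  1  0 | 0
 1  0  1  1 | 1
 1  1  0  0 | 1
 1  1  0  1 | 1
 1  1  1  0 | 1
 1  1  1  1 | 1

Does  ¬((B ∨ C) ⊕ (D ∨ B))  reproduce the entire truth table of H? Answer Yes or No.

Yes

Check the formula against H row by row:
  A=0, B=0, C=0, D=0: formula gives 1, H = 1 ✓
  A=0, B=0, C=0, D=1: formula gives 0, H = 0 ✓
  A=0, B=0, C=1, D=0: formula gives 0, H = 0 ✓
  A=0, B=0, C=1, D=1: formula gives 1, H = 1 ✓
  …and likewise for the remaining 12 rows.
All 16 rows match — the expression computes H exactly.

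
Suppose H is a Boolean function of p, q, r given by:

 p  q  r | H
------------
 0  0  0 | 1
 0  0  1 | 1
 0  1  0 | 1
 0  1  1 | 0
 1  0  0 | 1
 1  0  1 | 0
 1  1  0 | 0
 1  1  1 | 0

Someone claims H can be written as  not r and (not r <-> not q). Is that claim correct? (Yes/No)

Evaluate not r and (not r <-> not q) on each row and compare to H:
  p=0, q=0, r=0: formula gives 1, H = 1 ✓
  p=0, q=0, r=1: formula gives 0, but H = 1 ✗
A single disagreement suffices: at (0,0,1) they differ, so the formula does not compute H.

No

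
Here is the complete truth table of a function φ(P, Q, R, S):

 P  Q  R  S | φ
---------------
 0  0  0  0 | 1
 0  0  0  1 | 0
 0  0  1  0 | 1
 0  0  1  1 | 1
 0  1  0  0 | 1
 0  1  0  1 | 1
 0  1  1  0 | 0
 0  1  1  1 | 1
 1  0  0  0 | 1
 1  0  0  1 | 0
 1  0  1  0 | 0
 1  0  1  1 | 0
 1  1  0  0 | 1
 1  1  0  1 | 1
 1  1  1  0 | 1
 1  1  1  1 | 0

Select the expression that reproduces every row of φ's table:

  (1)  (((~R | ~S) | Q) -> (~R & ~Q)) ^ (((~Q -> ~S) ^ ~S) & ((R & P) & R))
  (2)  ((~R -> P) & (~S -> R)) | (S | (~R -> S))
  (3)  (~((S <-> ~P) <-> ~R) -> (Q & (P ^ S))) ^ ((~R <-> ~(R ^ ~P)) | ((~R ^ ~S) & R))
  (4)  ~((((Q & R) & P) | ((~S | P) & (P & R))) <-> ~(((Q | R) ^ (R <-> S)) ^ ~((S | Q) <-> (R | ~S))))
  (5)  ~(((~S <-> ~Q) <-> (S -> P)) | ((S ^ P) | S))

(1): at (0,0,0,1) it gives 1, but φ = 0 — eliminated.
(2): at (0,0,0,0) it gives 0, but φ = 1 — eliminated.
(3): at (0,0,0,0) it gives 0, but φ = 1 — eliminated.
(5): at (0,0,0,0) it gives 0, but φ = 1 — eliminated.
Only (4) survives; checking it on all 16 rows confirms it matches φ.

4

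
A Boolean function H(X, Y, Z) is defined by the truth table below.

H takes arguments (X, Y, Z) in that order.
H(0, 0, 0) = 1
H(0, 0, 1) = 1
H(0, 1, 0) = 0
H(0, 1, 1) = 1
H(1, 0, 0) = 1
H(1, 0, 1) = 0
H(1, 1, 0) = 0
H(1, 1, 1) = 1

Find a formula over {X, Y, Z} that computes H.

H is 0 on only 3 rows — (0,1,0), (1,0,1), (1,1,0). Writing each as a minterm (¬X·Y·¬Z, X·¬Y·Z, X·Y·¬Z) and OR-ing them characterizes exactly where H=0, so H is the negation of that disjunction.

H(X, Y, Z) = NOT ((((NOT X AND Y) AND NOT Z) OR ((X AND NOT Y) AND Z)) OR ((X AND Y) AND NOT Z))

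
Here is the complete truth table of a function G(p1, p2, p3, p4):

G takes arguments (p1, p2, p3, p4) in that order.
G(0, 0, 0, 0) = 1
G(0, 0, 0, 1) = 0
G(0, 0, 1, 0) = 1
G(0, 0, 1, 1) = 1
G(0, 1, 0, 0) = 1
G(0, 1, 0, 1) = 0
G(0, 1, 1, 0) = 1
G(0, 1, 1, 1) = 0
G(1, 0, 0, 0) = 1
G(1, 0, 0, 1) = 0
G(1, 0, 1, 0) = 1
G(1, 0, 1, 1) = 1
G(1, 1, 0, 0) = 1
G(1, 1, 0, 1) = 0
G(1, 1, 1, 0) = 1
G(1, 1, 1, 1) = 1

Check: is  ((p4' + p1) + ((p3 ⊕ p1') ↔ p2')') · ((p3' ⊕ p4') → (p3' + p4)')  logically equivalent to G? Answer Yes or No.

Check the formula against G row by row:
  p1=0, p2=0, p3=0, p4=0: formula gives 1, G = 1 ✓
  p1=0, p2=0, p3=0, p4=1: formula gives 0, G = 0 ✓
  p1=0, p2=0, p3=1, p4=0: formula gives 1, G = 1 ✓
  p1=0, p2=0, p3=1, p4=1: formula gives 1, G = 1 ✓
  …and likewise for the remaining 12 rows.
All 16 rows match — the expression computes G exactly.

Yes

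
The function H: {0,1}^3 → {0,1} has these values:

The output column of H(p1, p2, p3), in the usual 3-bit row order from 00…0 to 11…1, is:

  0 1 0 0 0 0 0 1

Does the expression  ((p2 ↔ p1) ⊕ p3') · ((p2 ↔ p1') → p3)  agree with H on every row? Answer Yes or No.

Evaluate ((p2 ↔ p1) ⊕ p3') · ((p2 ↔ p1') → p3) on each row and compare to H:
  p1=0, p2=0, p3=0: formula gives 0, H = 0 ✓
  p1=0, p2=0, p3=1: formula gives 1, H = 1 ✓
  p1=0, p2=1, p3=0: formula gives 0, H = 0 ✓
  p1=0, p2=1, p3=1: formula gives 0, H = 0 ✓
  p1=1, p2=0, p3=0: formula gives 0, H = 0 ✓
  … (the remaining 3 rows also agree.)
No disagreement on any input; they are logically equivalent.

Yes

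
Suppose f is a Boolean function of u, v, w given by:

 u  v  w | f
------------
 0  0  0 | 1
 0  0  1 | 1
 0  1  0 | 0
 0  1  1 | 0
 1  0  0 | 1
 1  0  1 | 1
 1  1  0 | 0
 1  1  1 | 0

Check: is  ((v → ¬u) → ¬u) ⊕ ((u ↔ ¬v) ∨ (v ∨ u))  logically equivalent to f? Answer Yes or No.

Check the formula against f row by row:
  u=0, v=0, w=0: formula gives 1, f = 1 ✓
  u=0, v=0, w=1: formula gives 1, f = 1 ✓
  u=0, v=1, w=0: formula gives 0, f = 0 ✓
  u=0, v=1, w=1: formula gives 0, f = 0 ✓
  u=1, v=0, w=0: formula gives 1, f = 1 ✓
  …and likewise for the remaining 3 rows.
No disagreement on any input; they are logically equivalent.

Yes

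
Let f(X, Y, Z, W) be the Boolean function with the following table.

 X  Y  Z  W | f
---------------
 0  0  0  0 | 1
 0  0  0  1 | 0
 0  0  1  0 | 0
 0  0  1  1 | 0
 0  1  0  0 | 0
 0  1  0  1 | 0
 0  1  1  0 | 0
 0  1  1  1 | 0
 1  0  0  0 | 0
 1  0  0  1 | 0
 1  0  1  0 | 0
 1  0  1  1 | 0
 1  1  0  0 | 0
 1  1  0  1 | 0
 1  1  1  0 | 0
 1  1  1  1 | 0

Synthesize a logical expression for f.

f(X, Y, Z, W) = NOT (((X OR Y) OR Z) OR W)

The output is 1 only when every input is 0 — NOR of all inputs.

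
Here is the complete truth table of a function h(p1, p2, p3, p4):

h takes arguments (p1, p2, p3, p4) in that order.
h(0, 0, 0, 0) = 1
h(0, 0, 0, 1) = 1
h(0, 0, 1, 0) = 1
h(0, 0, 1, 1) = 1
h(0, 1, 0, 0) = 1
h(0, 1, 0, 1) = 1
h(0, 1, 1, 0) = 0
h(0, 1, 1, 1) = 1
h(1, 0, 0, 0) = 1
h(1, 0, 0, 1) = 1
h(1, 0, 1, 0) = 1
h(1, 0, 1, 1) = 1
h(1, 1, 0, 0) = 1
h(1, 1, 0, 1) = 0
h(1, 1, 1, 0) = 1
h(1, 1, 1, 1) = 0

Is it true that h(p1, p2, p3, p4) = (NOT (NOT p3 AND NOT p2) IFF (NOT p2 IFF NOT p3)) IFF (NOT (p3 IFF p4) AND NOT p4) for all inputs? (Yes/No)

No

Test each input against both h and the formula:
  p1=0, p2=0, p3=0, p4=0: formula gives 1, h = 1 ✓
  p1=0, p2=0, p3=0, p4=1: formula gives 1, h = 1 ✓
  p1=0, p2=0, p3=1, p4=0: formula gives 0, but h = 1 ✗
Since they disagree at (0,0,1,0), the expression is not a correct formula for h.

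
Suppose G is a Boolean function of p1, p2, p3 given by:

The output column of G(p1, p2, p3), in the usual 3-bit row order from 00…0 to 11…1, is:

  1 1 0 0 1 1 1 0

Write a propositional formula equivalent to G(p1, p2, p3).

G(p1, p2, p3) = ¬((((¬p1 ∧ p2) ∧ ¬p3) ∨ ((¬p1 ∧ p2) ∧ p3)) ∨ ((p1 ∧ p2) ∧ p3))

G is 0 on only 3 rows — (0,1,0), (0,1,1), (1,1,1). Writing each as a minterm (¬p1·p2·¬p3, ¬p1·p2·p3, p1·p2·p3) and OR-ing them characterizes exactly where G=0, so G is the negation of that disjunction.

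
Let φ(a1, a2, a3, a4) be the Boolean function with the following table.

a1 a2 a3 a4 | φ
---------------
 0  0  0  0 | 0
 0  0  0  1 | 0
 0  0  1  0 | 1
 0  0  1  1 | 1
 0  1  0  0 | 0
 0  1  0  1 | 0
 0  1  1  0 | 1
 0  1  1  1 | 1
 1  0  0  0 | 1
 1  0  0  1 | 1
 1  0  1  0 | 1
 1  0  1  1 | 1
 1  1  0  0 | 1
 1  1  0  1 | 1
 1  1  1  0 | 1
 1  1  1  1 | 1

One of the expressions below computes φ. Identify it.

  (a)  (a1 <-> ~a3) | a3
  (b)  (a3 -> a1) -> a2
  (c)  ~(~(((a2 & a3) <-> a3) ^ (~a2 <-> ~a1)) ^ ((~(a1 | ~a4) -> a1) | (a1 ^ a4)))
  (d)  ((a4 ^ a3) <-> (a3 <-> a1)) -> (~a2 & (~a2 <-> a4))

a

(b) disagrees with φ on (0,1,0,0) (formula → 1, table → 0); rule it out.
(c) disagrees with φ on (0,0,0,0) (formula → 1, table → 0); rule it out.
(d) disagrees with φ on (0,0,0,0) (formula → 1, table → 0); rule it out.
That leaves (a). Evaluating it on every row reproduces the table of φ exactly.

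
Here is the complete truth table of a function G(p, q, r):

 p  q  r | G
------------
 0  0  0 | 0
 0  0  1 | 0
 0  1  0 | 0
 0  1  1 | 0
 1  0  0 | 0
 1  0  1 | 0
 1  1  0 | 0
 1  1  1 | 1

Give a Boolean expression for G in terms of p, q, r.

G(p, q, r) = (p ∧ q) ∧ r

The output is 1 only when every input is 1 — the AND of all inputs.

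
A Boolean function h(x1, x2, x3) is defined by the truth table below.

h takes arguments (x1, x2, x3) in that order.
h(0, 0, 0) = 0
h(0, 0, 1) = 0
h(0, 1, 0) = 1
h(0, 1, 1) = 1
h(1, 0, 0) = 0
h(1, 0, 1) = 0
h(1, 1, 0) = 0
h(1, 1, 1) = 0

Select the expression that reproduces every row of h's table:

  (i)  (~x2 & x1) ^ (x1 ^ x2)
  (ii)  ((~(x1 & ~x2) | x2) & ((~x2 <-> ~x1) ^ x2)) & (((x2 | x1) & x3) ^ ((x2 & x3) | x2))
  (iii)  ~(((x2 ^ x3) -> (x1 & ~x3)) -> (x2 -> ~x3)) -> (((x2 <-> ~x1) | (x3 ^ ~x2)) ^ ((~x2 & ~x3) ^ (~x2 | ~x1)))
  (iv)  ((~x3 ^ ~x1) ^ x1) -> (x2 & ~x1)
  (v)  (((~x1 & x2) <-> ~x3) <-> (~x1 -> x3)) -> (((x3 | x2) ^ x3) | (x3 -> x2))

(ii): at (0,1,1) it gives 0, but h = 1 — eliminated.
(iii): at (0,0,0) it gives 1, but h = 0 — eliminated.
(iv): at (0,0,0) it gives 1, but h = 0 — eliminated.
(v): at (0,0,0) it gives 1, but h = 0 — eliminated.
Only (i) survives; checking it on all 8 rows confirms it matches h.

i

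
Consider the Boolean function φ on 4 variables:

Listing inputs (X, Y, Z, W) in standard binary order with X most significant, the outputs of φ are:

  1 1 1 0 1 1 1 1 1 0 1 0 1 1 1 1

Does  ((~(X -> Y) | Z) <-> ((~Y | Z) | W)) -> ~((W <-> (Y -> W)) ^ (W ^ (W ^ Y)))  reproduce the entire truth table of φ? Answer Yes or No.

Yes

Evaluate ((~(X -> Y) | Z) <-> ((~Y | Z) | W)) -> ~((W <-> (Y -> W)) ^ (W ^ (W ^ Y))) on each row and compare to φ:
  X=0, Y=0, Z=0, W=0: formula gives 1, φ = 1 ✓
  X=0, Y=0, Z=0, W=1: formula gives 1, φ = 1 ✓
  X=0, Y=0, Z=1, W=0: formula gives 1, φ = 1 ✓
  X=0, Y=0, Z=1, W=1: formula gives 0, φ = 0 ✓
  …and likewise for the remaining 12 rows.
No disagreement on any input; they are logically equivalent.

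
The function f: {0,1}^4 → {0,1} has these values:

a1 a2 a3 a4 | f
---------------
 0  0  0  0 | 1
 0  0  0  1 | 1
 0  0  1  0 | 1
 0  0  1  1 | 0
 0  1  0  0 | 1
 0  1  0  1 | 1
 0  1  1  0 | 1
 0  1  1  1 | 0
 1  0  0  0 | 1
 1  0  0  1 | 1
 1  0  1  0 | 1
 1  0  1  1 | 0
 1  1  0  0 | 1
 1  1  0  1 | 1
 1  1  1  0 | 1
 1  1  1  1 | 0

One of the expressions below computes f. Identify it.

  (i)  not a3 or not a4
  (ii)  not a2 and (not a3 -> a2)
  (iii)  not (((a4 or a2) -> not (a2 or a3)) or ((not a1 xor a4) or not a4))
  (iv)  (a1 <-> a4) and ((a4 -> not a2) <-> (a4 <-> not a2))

(ii): at (0,0,0,0) it gives 0, but f = 1 — eliminated.
(iii): at (0,0,0,0) it gives 0, but f = 1 — eliminated.
(iv): at (0,0,0,0) it gives 0, but f = 1 — eliminated.
(i) is the remaining candidate, and it agrees with f on all 16 inputs.

i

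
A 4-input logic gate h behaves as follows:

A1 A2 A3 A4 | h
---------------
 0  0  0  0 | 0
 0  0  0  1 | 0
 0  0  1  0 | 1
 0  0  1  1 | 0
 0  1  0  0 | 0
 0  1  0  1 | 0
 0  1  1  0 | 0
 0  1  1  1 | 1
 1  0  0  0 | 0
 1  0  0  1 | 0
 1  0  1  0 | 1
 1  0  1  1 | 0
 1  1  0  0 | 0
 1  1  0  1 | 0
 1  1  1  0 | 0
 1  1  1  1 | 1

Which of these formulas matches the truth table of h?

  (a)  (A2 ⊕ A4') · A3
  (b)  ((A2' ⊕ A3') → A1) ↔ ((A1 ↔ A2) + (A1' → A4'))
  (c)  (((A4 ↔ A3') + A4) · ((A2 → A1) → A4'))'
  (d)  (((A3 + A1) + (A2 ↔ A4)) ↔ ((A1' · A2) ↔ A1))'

a

(b) disagrees with h on (0,0,0,0) (formula → 1, table → 0); rule it out.
(c) disagrees with h on (0,0,0,0) (formula → 1, table → 0); rule it out.
(d) disagrees with h on (0,0,0,1) (formula → 1, table → 0); rule it out.
Only (a) survives; checking it on all 16 rows confirms it matches h.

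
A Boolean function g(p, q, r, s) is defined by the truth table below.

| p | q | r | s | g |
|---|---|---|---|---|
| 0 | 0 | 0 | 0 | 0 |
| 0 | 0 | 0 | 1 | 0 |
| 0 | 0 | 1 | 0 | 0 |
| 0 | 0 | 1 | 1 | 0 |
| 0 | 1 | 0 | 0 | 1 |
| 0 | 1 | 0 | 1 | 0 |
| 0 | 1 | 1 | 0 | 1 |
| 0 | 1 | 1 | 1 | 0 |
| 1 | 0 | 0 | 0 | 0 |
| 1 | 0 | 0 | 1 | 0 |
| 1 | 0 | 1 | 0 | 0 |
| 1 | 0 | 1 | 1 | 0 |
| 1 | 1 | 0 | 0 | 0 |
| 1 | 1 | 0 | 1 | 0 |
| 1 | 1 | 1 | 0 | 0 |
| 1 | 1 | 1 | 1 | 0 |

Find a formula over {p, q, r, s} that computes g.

g(p, q, r, s) = (((¬p ∧ q) ∧ ¬r) ∧ ¬s) ∨ (((¬p ∧ q) ∧ r) ∧ ¬s)

g=1 on 2 inputs: (0,1,0,0), (0,1,1,0). Reading each as a conjunction of literals (¬p·q·¬r·¬s, ¬p·q·r·¬s) and taking the OR gives the canonical DNF.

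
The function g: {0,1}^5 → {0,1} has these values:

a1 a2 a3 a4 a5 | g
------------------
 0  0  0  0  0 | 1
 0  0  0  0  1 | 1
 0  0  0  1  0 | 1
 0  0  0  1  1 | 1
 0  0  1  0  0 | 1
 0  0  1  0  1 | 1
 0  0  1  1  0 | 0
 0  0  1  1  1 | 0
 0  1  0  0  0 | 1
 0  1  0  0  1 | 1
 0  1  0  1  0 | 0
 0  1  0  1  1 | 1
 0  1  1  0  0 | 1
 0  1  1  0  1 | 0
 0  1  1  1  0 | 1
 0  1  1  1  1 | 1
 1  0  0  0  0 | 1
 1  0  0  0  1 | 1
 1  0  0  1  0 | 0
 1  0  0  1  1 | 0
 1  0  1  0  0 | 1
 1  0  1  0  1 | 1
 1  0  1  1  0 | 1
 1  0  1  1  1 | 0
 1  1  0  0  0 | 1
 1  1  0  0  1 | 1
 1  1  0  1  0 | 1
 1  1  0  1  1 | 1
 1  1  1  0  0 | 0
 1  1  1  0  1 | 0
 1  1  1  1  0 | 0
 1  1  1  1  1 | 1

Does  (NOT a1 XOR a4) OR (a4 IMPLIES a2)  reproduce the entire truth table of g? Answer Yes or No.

No

Test each input against both g and the formula:
  a1=0, a2=0, a3=0, a4=0, a5=0: formula gives 1, g = 1 ✓
  a1=0, a2=0, a3=0, a4=0, a5=1: formula gives 1, g = 1 ✓
  a1=0, a2=0, a3=0, a4=1, a5=0: formula gives 0, but g = 1 ✗
Row (0,0,0,1,0) is a counterexample, so the formula is not equivalent to g.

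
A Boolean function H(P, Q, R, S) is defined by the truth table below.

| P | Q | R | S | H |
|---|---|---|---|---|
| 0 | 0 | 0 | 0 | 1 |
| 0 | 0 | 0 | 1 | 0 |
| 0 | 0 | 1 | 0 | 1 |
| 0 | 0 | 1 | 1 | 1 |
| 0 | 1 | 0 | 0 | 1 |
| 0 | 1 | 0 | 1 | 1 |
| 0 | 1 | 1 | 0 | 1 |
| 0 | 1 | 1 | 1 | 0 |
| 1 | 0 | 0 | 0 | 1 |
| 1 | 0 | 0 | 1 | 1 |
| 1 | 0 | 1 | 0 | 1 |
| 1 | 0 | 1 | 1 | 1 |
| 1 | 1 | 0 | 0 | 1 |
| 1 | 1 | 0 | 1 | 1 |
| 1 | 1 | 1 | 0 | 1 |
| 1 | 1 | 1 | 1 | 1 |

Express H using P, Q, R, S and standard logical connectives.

There are just 2 zero rows: (0,0,0,1), (0,1,1,1). Their minterms are ¬P·¬Q·¬R·S, ¬P·Q·R·S; the OR of those covers precisely the 0-outputs, and negating it yields H.

H(P, Q, R, S) = NOT ((((NOT P AND NOT Q) AND NOT R) AND S) OR (((NOT P AND Q) AND R) AND S))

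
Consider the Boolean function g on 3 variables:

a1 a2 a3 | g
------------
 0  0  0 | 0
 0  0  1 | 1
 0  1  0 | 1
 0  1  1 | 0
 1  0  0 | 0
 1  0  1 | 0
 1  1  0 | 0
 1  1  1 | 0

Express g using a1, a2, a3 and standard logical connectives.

g(a1, a2, a3) = ((NOT a1 AND NOT a2) AND a3) OR ((NOT a1 AND a2) AND NOT a3)

g=1 on 2 inputs: (0,0,1), (0,1,0). Reading each as a conjunction of literals (¬a1·¬a2·a3, ¬a1·a2·¬a3) and taking the OR gives the canonical DNF.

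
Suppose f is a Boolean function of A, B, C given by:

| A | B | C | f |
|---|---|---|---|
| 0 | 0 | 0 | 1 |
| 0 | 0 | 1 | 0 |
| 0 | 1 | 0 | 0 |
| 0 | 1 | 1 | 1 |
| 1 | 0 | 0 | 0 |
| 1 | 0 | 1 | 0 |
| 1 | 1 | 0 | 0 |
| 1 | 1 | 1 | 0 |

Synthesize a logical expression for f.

f(A, B, C) = ((¬A ∧ ¬B) ∧ ¬C) ∨ ((¬A ∧ B) ∧ C)

f=1 on 2 inputs: (0,0,0), (0,1,1). Reading each as a conjunction of literals (¬A·¬B·¬C, ¬A·B·C) and taking the OR gives the canonical DNF.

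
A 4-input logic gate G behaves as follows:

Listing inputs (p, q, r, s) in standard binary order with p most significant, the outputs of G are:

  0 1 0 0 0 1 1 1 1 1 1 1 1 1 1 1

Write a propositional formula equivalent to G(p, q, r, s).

G(p, q, r, s) = ~((((((~p & ~q) & ~r) & ~s) | (((~p & ~q) & r) & ~s)) | (((~p & ~q) & r) & s)) | (((~p & q) & ~r) & ~s))

The 0-rows are (0,0,0,0), (0,0,1,0), (0,0,1,1), (0,1,0,0). Take each as a conjunction (¬p·¬q·¬r·¬s, ¬p·¬q·r·¬s, ¬p·¬q·r·s, ¬p·q·¬r·¬s), form their disjunction, and complement — that gives a formula that is 1 everywhere G is.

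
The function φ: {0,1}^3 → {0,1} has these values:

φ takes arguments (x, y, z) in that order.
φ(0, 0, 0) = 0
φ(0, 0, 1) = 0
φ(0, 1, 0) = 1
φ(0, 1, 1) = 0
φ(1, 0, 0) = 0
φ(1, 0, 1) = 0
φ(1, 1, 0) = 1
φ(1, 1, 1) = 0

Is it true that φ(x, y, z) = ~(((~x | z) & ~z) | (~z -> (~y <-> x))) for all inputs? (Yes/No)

Evaluate ~(((~x | z) & ~z) | (~z -> (~y <-> x))) on each row and compare to φ:
  x=0, y=0, z=0: formula gives 0, φ = 0 ✓
  x=0, y=0, z=1: formula gives 0, φ = 0 ✓
  x=0, y=1, z=0: formula gives 0, but φ = 1 ✗
A single disagreement suffices: at (0,1,0) they differ, so the formula does not compute φ.

No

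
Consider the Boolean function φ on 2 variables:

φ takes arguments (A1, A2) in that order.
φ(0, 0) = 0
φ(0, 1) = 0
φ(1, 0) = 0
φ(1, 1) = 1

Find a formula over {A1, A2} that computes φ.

φ(A1, A2) = A1 & A2

The output is 1 only when every input is 1 — the AND of all inputs.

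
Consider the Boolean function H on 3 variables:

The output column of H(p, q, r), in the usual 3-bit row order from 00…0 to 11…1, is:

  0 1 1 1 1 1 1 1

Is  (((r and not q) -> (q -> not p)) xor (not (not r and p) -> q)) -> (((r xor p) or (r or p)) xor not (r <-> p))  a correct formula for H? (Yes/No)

Test each input against both H and the formula:
  p=0, q=0, r=0: formula gives 0, H = 0 ✓
  p=0, q=0, r=1: formula gives 0, but H = 1 ✗
Row (0,0,1) is a counterexample, so the formula is not equivalent to H.

No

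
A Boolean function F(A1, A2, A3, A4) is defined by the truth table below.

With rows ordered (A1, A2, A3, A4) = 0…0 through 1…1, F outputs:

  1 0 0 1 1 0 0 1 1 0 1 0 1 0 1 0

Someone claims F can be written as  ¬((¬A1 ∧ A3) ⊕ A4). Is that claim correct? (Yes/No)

Check the formula against F row by row:
  A1=0, A2=0, A3=0, A4=0: formula gives 1, F = 1 ✓
  A1=0, A2=0, A3=0, A4=1: formula gives 0, F = 0 ✓
  A1=0, A2=0, A3=1, A4=0: formula gives 0, F = 0 ✓
  A1=0, A2=0, A3=1, A4=1: formula gives 1, F = 1 ✓
  … (the remaining 12 rows also agree.)
All 16 rows match — the expression computes F exactly.

Yes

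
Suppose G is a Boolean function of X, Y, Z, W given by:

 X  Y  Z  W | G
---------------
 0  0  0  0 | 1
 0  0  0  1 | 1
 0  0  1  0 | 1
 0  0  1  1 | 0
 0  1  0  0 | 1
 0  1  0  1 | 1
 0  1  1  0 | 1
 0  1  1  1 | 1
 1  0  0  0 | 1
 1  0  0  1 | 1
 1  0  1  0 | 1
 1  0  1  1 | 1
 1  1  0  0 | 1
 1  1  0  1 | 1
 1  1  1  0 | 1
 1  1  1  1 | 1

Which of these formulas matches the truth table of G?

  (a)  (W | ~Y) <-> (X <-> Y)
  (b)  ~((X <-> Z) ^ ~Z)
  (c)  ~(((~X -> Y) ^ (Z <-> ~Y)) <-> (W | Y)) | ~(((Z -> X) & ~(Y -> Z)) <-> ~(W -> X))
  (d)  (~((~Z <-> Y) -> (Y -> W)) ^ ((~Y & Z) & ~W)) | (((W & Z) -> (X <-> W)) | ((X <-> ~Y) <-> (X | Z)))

d

(a): at (0,0,1,1) it gives 1, but G = 0 — eliminated.
(b): at (0,0,1,1) it gives 1, but G = 0 — eliminated.
(c): at (0,0,0,0) it gives 0, but G = 1 — eliminated.
Only (d) survives; checking it on all 16 rows confirms it matches G.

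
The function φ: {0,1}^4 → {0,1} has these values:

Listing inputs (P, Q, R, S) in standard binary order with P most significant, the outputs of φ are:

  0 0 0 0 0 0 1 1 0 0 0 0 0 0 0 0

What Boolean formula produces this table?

Collect the rows where φ=1 — (0,1,1,0), (0,1,1,1) — and write one minterm per row: ¬P·Q·R·¬S, ¬P·Q·R·S. Their union (logical OR) reproduces the table exactly.

φ(P, Q, R, S) = (((not P and Q) and R) and not S) or (((not P and Q) and R) and S)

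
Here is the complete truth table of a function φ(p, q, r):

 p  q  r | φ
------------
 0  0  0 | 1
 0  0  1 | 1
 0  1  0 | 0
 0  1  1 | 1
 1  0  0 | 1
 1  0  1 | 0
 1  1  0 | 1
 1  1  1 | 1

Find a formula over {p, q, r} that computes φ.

φ is 0 on only 2 rows — (0,1,0), (1,0,1). Writing each as a minterm (¬p·q·¬r, p·¬q·r) and OR-ing them characterizes exactly where φ=0, so φ is the negation of that disjunction.

φ(p, q, r) = (((p' · q) · r') + ((p · q') · r))'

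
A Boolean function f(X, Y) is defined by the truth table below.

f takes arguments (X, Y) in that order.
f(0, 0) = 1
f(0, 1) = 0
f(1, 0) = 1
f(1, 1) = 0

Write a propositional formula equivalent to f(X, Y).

The output is the negation of Y.

f(X, Y) = NOT Y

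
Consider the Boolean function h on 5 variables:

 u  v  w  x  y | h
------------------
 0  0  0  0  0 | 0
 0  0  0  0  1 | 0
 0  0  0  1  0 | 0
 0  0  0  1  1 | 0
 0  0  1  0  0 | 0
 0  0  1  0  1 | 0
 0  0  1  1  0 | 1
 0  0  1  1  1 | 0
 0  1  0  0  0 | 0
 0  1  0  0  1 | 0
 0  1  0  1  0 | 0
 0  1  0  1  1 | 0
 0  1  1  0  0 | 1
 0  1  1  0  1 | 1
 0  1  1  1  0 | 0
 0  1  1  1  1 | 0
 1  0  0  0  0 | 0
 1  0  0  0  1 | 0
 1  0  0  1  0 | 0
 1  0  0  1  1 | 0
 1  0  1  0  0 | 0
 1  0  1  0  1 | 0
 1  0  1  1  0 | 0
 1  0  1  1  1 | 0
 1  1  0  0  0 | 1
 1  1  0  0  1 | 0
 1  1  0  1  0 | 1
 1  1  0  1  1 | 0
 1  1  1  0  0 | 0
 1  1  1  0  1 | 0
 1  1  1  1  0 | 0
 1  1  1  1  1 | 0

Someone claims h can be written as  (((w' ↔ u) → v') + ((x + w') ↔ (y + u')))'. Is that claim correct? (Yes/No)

Test each input against both h and the formula:
  u=0, v=0, w=0, x=0, y=0: formula gives 0, h = 0 ✓
  u=0, v=0, w=0, x=0, y=1: formula gives 0, h = 0 ✓
  u=0, v=0, w=0, x=1, y=0: formula gives 0, h = 0 ✓
  u=0, v=0, w=0, x=1, y=1: formula gives 0, h = 0 ✓
  …
  u=0, v=0, w=1, x=1, y=0: formula gives 0, but h = 1 ✗
A single disagreement suffices: at (0,0,1,1,0) they differ, so the formula does not compute h.

No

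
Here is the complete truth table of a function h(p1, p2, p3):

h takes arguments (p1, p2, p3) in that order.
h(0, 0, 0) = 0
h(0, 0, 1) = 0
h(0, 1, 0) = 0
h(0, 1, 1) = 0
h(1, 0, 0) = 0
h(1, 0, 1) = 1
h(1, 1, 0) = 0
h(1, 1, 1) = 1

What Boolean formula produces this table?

The 1-rows are (1,0,1), (1,1,1). Each contributes one minterm — p1·¬p2·p3; p1·p2·p3 — and their disjunction is a sum-of-products form of h.

h(p1, p2, p3) = ((p1 AND NOT p2) AND p3) OR ((p1 AND p2) AND p3)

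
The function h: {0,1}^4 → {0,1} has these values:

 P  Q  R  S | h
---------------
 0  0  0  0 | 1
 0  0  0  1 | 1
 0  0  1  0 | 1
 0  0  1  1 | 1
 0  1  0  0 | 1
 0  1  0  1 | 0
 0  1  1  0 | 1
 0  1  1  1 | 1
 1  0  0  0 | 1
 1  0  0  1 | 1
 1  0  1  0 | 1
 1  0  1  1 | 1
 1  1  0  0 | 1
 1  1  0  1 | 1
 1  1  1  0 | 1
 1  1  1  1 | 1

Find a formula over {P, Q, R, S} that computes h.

h is 0 on exactly one input, (0,1,0,1), whose minterm is ¬P·Q·¬R·S. So h is the negation of that single conjunction.

h(P, Q, R, S) = (((P' · Q) · R') · S)'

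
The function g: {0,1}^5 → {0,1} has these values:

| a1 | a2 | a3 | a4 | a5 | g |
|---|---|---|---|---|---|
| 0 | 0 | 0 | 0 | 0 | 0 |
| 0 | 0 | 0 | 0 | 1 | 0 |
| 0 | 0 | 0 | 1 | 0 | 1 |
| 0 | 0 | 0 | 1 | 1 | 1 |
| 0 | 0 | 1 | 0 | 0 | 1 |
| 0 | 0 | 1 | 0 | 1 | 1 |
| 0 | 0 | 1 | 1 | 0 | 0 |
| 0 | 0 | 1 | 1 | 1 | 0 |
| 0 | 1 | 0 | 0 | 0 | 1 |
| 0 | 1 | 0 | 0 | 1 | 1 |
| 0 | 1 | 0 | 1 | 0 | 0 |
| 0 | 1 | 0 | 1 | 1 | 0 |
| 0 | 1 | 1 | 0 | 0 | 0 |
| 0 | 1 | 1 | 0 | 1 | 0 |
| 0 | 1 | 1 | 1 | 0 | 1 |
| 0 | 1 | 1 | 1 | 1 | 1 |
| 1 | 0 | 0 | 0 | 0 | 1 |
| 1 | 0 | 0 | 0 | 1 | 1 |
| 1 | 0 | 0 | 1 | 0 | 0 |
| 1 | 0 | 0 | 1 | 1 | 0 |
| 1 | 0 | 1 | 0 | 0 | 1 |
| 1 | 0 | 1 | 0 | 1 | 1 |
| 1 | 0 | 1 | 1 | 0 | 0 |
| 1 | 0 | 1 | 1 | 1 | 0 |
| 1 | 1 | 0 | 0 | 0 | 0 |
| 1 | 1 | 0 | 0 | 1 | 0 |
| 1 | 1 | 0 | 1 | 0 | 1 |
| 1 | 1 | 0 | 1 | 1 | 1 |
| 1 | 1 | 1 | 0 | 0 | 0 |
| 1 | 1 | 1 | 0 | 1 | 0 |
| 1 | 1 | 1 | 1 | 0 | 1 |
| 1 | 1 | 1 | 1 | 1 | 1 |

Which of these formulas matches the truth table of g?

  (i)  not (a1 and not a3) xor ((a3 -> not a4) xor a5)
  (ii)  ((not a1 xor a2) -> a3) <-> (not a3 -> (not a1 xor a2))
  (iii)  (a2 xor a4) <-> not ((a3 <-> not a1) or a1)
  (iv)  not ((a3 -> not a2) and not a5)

iii

(i) fails at (0,0,0,0,1): the formula yields 1, g is 0.
(ii) fails at (0,0,0,1,0): the formula yields 0, g is 1.
(iv) fails at (0,0,0,0,1): the formula yields 1, g is 0.
(iii) is the remaining candidate, and it agrees with g on all 32 inputs.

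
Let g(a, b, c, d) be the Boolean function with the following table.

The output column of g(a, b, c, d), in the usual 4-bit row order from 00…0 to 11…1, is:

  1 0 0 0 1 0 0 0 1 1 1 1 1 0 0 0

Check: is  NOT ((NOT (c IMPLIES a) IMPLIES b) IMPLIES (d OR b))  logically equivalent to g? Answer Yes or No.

No

Check the formula against g row by row:
  a=0, b=0, c=0, d=0: formula gives 1, g = 1 ✓
  a=0, b=0, c=0, d=1: formula gives 0, g = 0 ✓
  a=0, b=0, c=1, d=0: formula gives 0, g = 0 ✓
  a=0, b=0, c=1, d=1: formula gives 0, g = 0 ✓
  a=0, b=1, c=0, d=0: formula gives 0, but g = 1 ✗
Since they disagree at (0,1,0,0), the expression is not a correct formula for g.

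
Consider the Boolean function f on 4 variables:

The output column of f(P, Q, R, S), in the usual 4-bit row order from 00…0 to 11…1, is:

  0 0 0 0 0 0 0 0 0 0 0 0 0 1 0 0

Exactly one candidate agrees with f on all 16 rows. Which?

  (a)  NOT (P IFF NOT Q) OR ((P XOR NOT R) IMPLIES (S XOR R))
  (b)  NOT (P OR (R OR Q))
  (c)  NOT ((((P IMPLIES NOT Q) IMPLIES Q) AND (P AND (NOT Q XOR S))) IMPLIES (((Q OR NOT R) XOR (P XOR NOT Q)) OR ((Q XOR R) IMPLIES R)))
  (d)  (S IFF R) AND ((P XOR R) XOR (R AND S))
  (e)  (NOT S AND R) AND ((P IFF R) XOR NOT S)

c

(a) fails at (0,0,0,0): the formula yields 1, f is 0.
(b) fails at (0,0,0,0): the formula yields 1, f is 0.
(d) fails at (1,0,0,0): the formula yields 1, f is 0.
(e) fails at (0,0,1,0): the formula yields 1, f is 0.
(c) is the remaining candidate, and it agrees with f on all 16 inputs.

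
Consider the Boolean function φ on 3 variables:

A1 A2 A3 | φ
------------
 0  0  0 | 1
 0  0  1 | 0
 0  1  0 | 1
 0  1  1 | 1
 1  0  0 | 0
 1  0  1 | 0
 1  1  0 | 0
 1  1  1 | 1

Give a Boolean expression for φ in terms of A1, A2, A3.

Collect the rows where φ=1 — (0,0,0), (0,1,0), (0,1,1), (1,1,1) — and write one minterm per row: ¬A1·¬A2·¬A3, ¬A1·A2·¬A3, ¬A1·A2·A3, A1·A2·A3. Their union (logical OR) reproduces the table exactly.

φ(A1, A2, A3) = ((((~A1 & ~A2) & ~A3) | ((~A1 & A2) & ~A3)) | ((~A1 & A2) & A3)) | ((A1 & A2) & A3)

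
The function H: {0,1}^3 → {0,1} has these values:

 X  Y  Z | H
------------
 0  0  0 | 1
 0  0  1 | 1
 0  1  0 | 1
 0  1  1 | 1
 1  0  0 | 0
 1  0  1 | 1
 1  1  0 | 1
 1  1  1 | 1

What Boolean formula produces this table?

Only row (1,0,0) gives 0. So H is 1 everywhere except there — the complement of the minterm X·¬Y·¬Z.

H(X, Y, Z) = ((X · Y') · Z')'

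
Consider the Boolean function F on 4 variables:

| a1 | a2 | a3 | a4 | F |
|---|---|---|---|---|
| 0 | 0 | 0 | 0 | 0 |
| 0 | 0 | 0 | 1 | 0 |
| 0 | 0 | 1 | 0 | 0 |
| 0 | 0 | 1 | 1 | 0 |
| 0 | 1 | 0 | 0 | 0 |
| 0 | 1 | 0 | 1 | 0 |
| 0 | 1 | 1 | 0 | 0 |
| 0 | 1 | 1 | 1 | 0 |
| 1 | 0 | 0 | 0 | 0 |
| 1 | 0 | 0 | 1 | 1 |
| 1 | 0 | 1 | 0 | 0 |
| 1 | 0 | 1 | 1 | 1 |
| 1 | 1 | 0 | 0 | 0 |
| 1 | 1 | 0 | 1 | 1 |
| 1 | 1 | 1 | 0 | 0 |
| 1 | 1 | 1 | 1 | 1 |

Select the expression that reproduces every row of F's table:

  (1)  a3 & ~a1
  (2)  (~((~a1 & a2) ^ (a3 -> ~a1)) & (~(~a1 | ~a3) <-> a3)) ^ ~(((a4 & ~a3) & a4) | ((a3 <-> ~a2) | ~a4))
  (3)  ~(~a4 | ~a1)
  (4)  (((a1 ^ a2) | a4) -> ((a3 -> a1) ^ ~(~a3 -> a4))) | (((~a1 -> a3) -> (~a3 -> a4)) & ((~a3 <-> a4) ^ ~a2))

(1): at (0,0,1,0) it gives 1, but F = 0 — eliminated.
(2): at (0,1,0,0) it gives 1, but F = 0 — eliminated.
(4): at (0,0,0,0) it gives 1, but F = 0 — eliminated.
Only (3) survives; checking it on all 16 rows confirms it matches F.

3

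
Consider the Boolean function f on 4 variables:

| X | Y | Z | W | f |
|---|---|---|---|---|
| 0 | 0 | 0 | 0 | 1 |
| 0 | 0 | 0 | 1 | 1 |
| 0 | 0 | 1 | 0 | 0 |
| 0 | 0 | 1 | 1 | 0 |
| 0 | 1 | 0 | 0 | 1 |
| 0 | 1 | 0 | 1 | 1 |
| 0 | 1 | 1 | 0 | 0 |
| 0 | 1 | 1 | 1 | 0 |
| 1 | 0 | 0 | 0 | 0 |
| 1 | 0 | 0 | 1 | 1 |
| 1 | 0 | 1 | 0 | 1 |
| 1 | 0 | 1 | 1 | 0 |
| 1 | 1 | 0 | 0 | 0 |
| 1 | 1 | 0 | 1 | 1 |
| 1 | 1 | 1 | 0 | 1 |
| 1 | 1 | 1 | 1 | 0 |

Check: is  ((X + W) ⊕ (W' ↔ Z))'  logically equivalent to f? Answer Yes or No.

Yes

Test each input against both f and the formula:
  X=0, Y=0, Z=0, W=0: formula gives 1, f = 1 ✓
  X=0, Y=0, Z=0, W=1: formula gives 1, f = 1 ✓
  X=0, Y=0, Z=1, W=0: formula gives 0, f = 0 ✓
  X=0, Y=0, Z=1, W=1: formula gives 0, f = 0 ✓
  … (the remaining 12 rows also agree.)
All 16 rows match — the expression computes f exactly.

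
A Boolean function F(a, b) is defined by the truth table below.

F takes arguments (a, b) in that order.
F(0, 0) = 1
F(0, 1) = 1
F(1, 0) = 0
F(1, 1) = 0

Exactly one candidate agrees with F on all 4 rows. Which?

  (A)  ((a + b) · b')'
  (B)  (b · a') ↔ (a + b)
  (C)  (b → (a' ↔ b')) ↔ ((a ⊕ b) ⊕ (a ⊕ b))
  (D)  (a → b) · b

B

(A) disagrees with F on (1,1) (formula → 1, table → 0); rule it out.
(C) disagrees with F on (0,0) (formula → 0, table → 1); rule it out.
(D) disagrees with F on (0,0) (formula → 0, table → 1); rule it out.
That leaves (B). Evaluating it on every row reproduces the table of F exactly.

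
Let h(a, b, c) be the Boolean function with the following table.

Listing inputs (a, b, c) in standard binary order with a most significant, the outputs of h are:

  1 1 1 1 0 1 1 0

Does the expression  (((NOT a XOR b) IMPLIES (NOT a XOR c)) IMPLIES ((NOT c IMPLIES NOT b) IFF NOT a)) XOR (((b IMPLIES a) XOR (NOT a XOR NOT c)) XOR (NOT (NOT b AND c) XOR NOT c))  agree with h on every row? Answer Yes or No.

No

Evaluate (((NOT a XOR b) IMPLIES (NOT a XOR c)) IMPLIES ((NOT c IMPLIES NOT b) IFF NOT a)) XOR (((b IMPLIES a) XOR (NOT a XOR NOT c)) XOR (NOT (NOT b AND c) XOR NOT c)) on each row and compare to h:
  a=0, b=0, c=0: formula gives 0, but h = 1 ✗
A single disagreement suffices: at (0,0,0) they differ, so the formula does not compute h.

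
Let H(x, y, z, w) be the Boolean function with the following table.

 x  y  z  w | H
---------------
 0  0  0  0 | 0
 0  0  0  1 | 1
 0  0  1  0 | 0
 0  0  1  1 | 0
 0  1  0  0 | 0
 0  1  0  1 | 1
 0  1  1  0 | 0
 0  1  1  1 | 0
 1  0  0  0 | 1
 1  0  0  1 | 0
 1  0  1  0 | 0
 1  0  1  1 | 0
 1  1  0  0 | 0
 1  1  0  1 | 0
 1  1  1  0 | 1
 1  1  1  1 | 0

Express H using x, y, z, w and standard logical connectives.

H(x, y, z, w) = (((((x' · y') · z') · w) + (((x' · y) · z') · w)) + (((x · y') · z') · w')) + (((x · y) · z) · w')

The 1-rows are (0,0,0,1), (0,1,0,1), (1,0,0,0), (1,1,1,0). Each contributes one minterm — ¬x·¬y·¬z·w; ¬x·y·¬z·w; x·¬y·¬z·¬w; x·y·z·¬w — and their disjunction is a sum-of-products form of H.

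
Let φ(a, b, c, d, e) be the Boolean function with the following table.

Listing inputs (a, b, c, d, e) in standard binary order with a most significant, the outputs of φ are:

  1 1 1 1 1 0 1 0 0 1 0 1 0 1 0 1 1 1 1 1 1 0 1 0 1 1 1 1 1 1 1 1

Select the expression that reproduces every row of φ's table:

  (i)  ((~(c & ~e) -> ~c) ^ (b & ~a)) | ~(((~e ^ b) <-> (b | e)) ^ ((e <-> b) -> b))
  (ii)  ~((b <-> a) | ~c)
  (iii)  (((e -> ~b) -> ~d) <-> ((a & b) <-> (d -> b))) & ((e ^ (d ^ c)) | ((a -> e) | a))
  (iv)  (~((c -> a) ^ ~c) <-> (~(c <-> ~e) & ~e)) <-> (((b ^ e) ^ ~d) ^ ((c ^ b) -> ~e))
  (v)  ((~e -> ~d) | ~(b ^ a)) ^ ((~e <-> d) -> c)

(ii) disagrees with φ on (0,0,0,0,0) (formula → 0, table → 1); rule it out.
(iii) disagrees with φ on (0,0,0,0,0) (formula → 0, table → 1); rule it out.
(iv) disagrees with φ on (0,0,0,0,0) (formula → 0, table → 1); rule it out.
(v) disagrees with φ on (0,0,0,0,0) (formula → 0, table → 1); rule it out.
That leaves (i). Evaluating it on every row reproduces the table of φ exactly.

i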